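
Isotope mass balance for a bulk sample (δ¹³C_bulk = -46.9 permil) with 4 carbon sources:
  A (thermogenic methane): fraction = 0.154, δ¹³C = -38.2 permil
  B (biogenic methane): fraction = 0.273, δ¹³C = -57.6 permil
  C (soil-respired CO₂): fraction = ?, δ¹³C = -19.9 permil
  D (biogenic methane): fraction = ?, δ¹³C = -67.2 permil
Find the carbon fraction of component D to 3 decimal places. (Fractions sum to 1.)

Let f_D and f_C be the unknown fractions; fractions sum to 1 so f_D + f_C = 0.573.
Mass balance: Σ fᵢ·δᵢ = δ_bulk ⇒ f_D·(-67.2) + f_C·(-19.9) = -46.9 − (-21.608) = -25.292
Substitute f_C = 0.573 − f_D:
f_D·(-67.2 − -19.9) = -25.292 − 0.573×(-19.9) = -13.890
f_D = -13.890 / -47.3 = 0.2937

0.294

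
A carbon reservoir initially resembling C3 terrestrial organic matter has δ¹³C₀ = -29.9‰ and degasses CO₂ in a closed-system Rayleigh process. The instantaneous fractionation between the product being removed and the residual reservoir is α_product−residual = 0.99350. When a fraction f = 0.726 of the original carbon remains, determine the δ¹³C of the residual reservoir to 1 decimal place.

-27.9‰

Rayleigh residual: δ_res = (δ₀ + 1000)·f^(α−1) − 1000
α − 1 = -0.00650
f^(α−1) = 0.726^(-0.00650) = 1.002084
δ_res = (-29.9 + 1000) × 1.002084 − 1000 = 972.121 − 1000 = -27.88‰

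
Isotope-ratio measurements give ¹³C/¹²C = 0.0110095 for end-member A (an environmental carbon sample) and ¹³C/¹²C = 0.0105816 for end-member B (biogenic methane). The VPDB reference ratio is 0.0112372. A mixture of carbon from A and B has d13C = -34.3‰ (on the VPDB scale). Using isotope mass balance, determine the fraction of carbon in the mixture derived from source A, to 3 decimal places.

δ_A = (0.0110095/0.0112372 − 1)×1000 = (0.979737 − 1)×1000 = -20.263‰
δ_B = (0.0105816/0.0112372 − 1)×1000 = (0.941658 − 1)×1000 = -58.342‰
f_A = (δ_mix − δ_B)/(δ_A − δ_B) = (-34.3 − (-58.342))/(-20.263 − (-58.342))
f_A = 24.042 / 38.079 = 0.6314

0.631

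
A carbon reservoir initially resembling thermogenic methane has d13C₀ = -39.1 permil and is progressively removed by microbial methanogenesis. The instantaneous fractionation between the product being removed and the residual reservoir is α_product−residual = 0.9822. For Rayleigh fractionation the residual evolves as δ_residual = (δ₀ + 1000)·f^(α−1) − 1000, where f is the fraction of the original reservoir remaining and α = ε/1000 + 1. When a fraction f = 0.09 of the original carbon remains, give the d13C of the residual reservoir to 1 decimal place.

3.0 permil

Rayleigh residual: δ_res = (δ₀ + 1000)·f^(α−1) − 1000
α − 1 = -0.01780
f^(α−1) = 0.09^(-0.01780) = 1.043793
δ_res = (-39.1 + 1000) × 1.043793 − 1000 = 1002.981 − 1000 = 2.98 permil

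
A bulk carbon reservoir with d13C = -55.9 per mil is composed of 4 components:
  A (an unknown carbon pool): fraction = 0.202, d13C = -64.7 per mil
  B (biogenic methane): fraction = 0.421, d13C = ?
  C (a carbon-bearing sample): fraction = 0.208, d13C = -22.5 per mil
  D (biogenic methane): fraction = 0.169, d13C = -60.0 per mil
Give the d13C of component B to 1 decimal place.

Isotope mass balance: δ_bulk = Σ fᵢ·δᵢ.
-55.9 = 0.202×(-64.7) + 0.421×δ_B + 0.208×(-22.5) + 0.169×(-60.0)
0.421·δ_B = -55.9 − (-27.889) = -28.011
δ_B = -28.011 / 0.421 = -66.53 per mil

-66.5 per mil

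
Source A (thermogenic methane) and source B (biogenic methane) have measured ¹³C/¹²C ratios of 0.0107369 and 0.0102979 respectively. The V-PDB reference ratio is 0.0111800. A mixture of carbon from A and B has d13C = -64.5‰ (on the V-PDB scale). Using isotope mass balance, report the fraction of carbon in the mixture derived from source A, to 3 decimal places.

δ_A = (0.0107369/0.0111800 − 1)×1000 = (0.960367 − 1)×1000 = -39.633‰
δ_B = (0.0102979/0.0111800 − 1)×1000 = (0.921100 − 1)×1000 = -78.900‰
f_A = (δ_mix − δ_B)/(δ_A − δ_B) = (-64.5 − (-78.900))/(-39.633 − (-78.900))
f_A = 14.400 / 39.267 = 0.3667

0.367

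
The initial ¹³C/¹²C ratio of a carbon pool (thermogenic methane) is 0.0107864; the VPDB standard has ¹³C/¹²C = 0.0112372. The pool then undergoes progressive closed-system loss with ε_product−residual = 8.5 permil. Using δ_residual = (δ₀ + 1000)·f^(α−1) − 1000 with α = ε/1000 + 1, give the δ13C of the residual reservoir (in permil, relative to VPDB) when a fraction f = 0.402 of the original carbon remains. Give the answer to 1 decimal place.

δ₀ = (0.0107864/0.0112372 − 1)×1000 = (0.959883 − 1)×1000 = -40.117 permil
α − 1 = ε/1000 = 0.0085
f^(α−1) = 0.402^(0.0085) = 0.992284
δ_res = (-40.117 + 1000) × 0.992284 − 1000 = 952.477 − 1000 = -47.52 permil

-47.5 permil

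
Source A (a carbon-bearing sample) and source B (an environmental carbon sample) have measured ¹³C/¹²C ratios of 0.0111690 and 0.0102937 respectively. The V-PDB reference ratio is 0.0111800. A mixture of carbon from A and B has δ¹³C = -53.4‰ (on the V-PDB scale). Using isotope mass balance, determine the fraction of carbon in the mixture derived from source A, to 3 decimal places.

δ_A = (0.0111690/0.0111800 − 1)×1000 = (0.999016 − 1)×1000 = -0.984‰
δ_B = (0.0102937/0.0111800 − 1)×1000 = (0.920725 − 1)×1000 = -79.275‰
f_A = (δ_mix − δ_B)/(δ_A − δ_B) = (-53.4 − (-79.275))/(-0.984 − (-79.275))
f_A = 25.875 / 78.292 = 0.3305

0.331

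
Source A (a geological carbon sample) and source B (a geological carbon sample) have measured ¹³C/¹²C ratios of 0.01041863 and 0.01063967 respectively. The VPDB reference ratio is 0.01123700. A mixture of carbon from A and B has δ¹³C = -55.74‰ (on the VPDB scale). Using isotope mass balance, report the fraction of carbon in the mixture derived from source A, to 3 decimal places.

δ_A = (0.01041863/0.01123700 − 1)×1000 = (0.927172 − 1)×1000 = -72.828‰
δ_B = (0.01063967/0.01123700 − 1)×1000 = (0.946843 − 1)×1000 = -53.157‰
f_A = (δ_mix − δ_B)/(δ_A − δ_B) = (-55.74 − (-53.157))/(-72.828 − (-53.157))
f_A = -2.583 / -19.671 = 0.1313

0.131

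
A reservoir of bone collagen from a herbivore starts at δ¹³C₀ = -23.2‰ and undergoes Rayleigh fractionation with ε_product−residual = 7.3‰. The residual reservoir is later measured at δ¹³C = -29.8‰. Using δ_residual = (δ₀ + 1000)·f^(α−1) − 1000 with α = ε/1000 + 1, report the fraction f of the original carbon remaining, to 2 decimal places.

α − 1 = ε/1000 = 0.0073
(δ_res + 1000)/(δ₀ + 1000) = (-29.8 + 1000)/(-23.2 + 1000) = 970.2/976.8 = 0.993243
f = 0.993243^(1/0.0073) = exp(ln(0.993243)/0.0073) = exp(-0.00678/0.0073)
f = exp(-0.9287) = 0.3951

0.40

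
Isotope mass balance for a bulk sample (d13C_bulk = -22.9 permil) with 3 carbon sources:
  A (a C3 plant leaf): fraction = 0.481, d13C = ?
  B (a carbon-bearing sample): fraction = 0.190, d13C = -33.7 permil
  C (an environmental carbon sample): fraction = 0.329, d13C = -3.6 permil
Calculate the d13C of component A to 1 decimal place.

Isotope mass balance: δ_bulk = Σ fᵢ·δᵢ.
-22.9 = 0.481×δ_A + 0.190×(-33.7) + 0.329×(-3.6)
0.481·δ_A = -22.9 − (-7.587) = -15.313
δ_A = -15.313 / 0.481 = -31.83 permil

-31.8 permil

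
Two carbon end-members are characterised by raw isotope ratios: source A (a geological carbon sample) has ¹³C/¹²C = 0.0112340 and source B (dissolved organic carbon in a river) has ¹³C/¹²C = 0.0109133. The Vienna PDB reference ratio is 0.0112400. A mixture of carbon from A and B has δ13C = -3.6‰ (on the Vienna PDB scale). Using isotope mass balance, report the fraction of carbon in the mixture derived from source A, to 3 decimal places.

δ_A = (0.0112340/0.0112400 − 1)×1000 = (0.999466 − 1)×1000 = -0.534‰
δ_B = (0.0109133/0.0112400 − 1)×1000 = (0.970934 − 1)×1000 = -29.066‰
f_A = (δ_mix − δ_B)/(δ_A − δ_B) = (-3.6 − (-29.066))/(-0.534 − (-29.066))
f_A = 25.466 / 28.532 = 0.8925

0.893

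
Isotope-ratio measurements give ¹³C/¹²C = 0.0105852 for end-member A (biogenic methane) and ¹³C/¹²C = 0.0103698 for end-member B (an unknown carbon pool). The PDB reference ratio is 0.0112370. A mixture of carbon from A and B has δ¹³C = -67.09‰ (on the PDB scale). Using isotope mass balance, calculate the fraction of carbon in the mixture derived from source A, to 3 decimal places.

0.526

δ_A = (0.0105852/0.0112370 − 1)×1000 = (0.941995 − 1)×1000 = -58.005‰
δ_B = (0.0103698/0.0112370 − 1)×1000 = (0.922826 − 1)×1000 = -77.174‰
f_A = (δ_mix − δ_B)/(δ_A − δ_B) = (-67.09 − (-77.174))/(-58.005 − (-77.174))
f_A = 10.084 / 19.169 = 0.5260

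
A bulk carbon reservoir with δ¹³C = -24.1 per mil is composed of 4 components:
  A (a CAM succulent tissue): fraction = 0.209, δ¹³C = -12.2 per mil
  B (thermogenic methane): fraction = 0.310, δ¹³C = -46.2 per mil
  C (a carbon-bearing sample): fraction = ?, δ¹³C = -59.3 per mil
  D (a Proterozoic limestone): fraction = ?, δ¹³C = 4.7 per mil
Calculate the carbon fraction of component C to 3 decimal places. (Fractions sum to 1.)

0.148

Let f_C and f_D be the unknown fractions; fractions sum to 1 so f_C + f_D = 0.481.
Mass balance: Σ fᵢ·δᵢ = δ_bulk ⇒ f_C·(-59.3) + f_D·(4.7) = -24.1 − (-16.872) = -7.228
Substitute f_D = 0.481 − f_C:
f_C·(-59.3 − 4.7) = -7.228 − 0.481×(4.7) = -9.489
f_C = -9.489 / -64.0 = 0.1483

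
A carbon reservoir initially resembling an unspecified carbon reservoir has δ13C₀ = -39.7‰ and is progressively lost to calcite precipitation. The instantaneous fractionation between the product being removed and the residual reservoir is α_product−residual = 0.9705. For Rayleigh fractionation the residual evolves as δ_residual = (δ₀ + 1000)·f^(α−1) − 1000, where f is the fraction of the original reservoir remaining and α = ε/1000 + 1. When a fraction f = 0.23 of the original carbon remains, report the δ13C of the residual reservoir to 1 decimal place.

2.8‰

Rayleigh residual: δ_res = (δ₀ + 1000)·f^(α−1) − 1000
α − 1 = -0.02950
f^(α−1) = 0.23^(-0.02950) = 1.044309
δ_res = (-39.7 + 1000) × 1.044309 − 1000 = 1002.850 − 1000 = 2.85‰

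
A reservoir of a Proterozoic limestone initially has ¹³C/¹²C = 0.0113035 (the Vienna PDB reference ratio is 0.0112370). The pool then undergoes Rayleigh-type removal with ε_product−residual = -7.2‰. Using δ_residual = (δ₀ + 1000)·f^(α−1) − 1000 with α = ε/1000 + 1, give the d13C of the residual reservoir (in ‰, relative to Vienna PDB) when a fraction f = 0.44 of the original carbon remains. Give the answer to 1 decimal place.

11.9‰

δ₀ = (0.0113035/0.0112370 − 1)×1000 = (1.005918 − 1)×1000 = 5.918‰
α − 1 = ε/1000 = -0.0072
f^(α−1) = 0.44^(-0.0072) = 1.005929
δ_res = (5.918 + 1000) × 1.005929 − 1000 = 1011.882 − 1000 = 11.88‰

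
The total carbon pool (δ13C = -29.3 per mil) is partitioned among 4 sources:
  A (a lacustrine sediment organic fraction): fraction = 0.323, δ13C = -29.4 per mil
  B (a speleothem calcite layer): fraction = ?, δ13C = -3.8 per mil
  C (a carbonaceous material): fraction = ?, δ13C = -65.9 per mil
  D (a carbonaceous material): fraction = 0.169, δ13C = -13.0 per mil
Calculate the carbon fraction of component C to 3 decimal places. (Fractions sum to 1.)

0.252

Let f_C and f_B be the unknown fractions; fractions sum to 1 so f_C + f_B = 0.508.
Mass balance: Σ fᵢ·δᵢ = δ_bulk ⇒ f_C·(-65.9) + f_B·(-3.8) = -29.3 − (-11.693) = -17.607
Substitute f_B = 0.508 − f_C:
f_C·(-65.9 − -3.8) = -17.607 − 0.508×(-3.8) = -15.676
f_C = -15.676 / -62.1 = 0.2524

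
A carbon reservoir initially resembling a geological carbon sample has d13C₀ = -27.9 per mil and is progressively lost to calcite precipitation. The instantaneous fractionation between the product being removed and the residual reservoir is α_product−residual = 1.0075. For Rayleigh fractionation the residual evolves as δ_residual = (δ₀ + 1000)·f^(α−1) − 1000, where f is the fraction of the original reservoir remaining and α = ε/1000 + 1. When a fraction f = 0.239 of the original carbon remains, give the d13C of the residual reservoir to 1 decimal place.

-38.3 per mil

Rayleigh residual: δ_res = (δ₀ + 1000)·f^(α−1) − 1000
α − 1 = 0.00750
f^(α−1) = 0.239^(0.00750) = 0.989323
δ_res = (-27.9 + 1000) × 0.989323 − 1000 = 961.721 − 1000 = -38.28 per mil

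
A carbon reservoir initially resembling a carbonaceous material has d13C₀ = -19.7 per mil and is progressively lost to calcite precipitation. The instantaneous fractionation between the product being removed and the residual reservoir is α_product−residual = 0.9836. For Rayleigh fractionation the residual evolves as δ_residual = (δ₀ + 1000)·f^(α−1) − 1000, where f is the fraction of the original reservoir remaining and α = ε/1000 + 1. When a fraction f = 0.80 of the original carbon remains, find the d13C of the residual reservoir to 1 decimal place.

-16.1 per mil

Rayleigh residual: δ_res = (δ₀ + 1000)·f^(α−1) − 1000
α − 1 = -0.01640
f^(α−1) = 0.80^(-0.01640) = 1.003666
δ_res = (-19.7 + 1000) × 1.003666 − 1000 = 983.894 − 1000 = -16.11 per mil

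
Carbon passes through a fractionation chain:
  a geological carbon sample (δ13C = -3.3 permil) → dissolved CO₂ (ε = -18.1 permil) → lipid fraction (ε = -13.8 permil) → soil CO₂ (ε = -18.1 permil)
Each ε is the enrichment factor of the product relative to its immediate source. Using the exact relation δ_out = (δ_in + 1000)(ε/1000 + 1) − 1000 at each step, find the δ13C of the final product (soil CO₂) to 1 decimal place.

-52.3 permil

step 1: δ = (-3.30 + 1000)·(-18.1/1000 + 1) − 1000 = -21.34 permil
step 2: δ = (-21.34 + 1000)·(-13.8/1000 + 1) − 1000 = -34.85 permil
step 3: δ = (-34.85 + 1000)·(-18.1/1000 + 1) − 1000 = -52.32 permil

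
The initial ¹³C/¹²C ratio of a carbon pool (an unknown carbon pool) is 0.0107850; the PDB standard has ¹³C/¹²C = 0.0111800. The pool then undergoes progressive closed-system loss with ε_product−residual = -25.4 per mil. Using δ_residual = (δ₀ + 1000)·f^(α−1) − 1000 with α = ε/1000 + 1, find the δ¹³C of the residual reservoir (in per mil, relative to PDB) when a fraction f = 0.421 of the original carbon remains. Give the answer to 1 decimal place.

δ₀ = (0.0107850/0.0111800 − 1)×1000 = (0.964669 − 1)×1000 = -35.331 per mil
α − 1 = ε/1000 = -0.0254
f^(α−1) = 0.421^(-0.0254) = 1.022217
δ_res = (-35.331 + 1000) × 1.022217 − 1000 = 986.101 − 1000 = -13.90 per mil

-13.9 per mil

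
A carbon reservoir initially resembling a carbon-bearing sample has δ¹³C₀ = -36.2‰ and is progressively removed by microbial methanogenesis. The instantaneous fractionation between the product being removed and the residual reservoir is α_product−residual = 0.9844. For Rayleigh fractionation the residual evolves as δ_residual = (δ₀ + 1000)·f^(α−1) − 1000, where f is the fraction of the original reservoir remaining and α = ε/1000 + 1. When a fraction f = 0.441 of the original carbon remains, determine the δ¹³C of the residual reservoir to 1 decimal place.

Rayleigh residual: δ_res = (δ₀ + 1000)·f^(α−1) − 1000
α − 1 = -0.01560
f^(α−1) = 0.441^(-0.01560) = 1.012854
δ_res = (-36.2 + 1000) × 1.012854 − 1000 = 976.188 − 1000 = -23.81‰

-23.8‰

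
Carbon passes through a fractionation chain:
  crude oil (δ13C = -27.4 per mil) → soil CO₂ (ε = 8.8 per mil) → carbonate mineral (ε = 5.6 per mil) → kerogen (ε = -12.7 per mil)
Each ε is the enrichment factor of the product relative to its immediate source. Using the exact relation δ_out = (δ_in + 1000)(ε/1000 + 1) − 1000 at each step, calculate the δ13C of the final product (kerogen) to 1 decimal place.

-25.9 per mil

step 1: δ = (-27.40 + 1000)·(8.8/1000 + 1) − 1000 = -18.84 per mil
step 2: δ = (-18.84 + 1000)·(5.6/1000 + 1) − 1000 = -13.35 per mil
step 3: δ = (-13.35 + 1000)·(-12.7/1000 + 1) − 1000 = -25.88 per mil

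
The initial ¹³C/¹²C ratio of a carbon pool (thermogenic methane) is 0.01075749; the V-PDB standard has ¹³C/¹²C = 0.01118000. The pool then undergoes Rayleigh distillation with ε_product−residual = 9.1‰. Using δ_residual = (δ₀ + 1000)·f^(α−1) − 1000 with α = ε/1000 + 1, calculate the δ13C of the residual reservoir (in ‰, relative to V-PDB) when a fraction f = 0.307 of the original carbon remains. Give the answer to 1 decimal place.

-48.1‰

δ₀ = (0.01075749/0.01118000 − 1)×1000 = (0.962208 − 1)×1000 = -37.792‰
α − 1 = ε/1000 = 0.0091
f^(α−1) = 0.307^(0.0091) = 0.989311
δ_res = (-37.792 + 1000) × 0.989311 − 1000 = 951.924 − 1000 = -48.08‰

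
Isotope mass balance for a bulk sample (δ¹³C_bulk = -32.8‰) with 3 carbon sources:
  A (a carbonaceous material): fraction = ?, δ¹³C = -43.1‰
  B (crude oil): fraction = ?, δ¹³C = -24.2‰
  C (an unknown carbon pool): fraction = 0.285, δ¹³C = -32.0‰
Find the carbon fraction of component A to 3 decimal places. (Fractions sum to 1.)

0.337

Let f_A and f_B be the unknown fractions; fractions sum to 1 so f_A + f_B = 0.715.
Mass balance: Σ fᵢ·δᵢ = δ_bulk ⇒ f_A·(-43.1) + f_B·(-24.2) = -32.8 − (-9.120) = -23.680
Substitute f_B = 0.715 − f_A:
f_A·(-43.1 − -24.2) = -23.680 − 0.715×(-24.2) = -6.377
f_A = -6.377 / -18.9 = 0.3374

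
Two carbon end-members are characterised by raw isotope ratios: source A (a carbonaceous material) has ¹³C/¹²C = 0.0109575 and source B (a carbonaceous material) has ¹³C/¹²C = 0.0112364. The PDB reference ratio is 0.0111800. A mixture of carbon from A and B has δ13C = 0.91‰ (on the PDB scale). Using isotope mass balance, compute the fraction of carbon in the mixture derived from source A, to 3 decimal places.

δ_A = (0.0109575/0.0111800 − 1)×1000 = (0.980098 − 1)×1000 = -19.902‰
δ_B = (0.0112364/0.0111800 − 1)×1000 = (1.005045 − 1)×1000 = 5.045‰
f_A = (δ_mix − δ_B)/(δ_A − δ_B) = (0.91 − (5.045))/(-19.902 − (5.045))
f_A = -4.135 / -24.946 = 0.1657

0.166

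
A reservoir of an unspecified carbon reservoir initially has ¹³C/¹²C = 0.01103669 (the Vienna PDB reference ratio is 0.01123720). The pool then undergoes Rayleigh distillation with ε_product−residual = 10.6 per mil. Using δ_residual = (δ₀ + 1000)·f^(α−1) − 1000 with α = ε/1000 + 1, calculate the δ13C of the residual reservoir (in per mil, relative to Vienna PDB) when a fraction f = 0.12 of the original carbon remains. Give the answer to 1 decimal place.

-39.7 per mil

δ₀ = (0.01103669/0.01123720 − 1)×1000 = (0.982157 − 1)×1000 = -17.843 per mil
α − 1 = ε/1000 = 0.0106
f^(α−1) = 0.12^(0.0106) = 0.977776
δ_res = (-17.843 + 1000) × 0.977776 − 1000 = 960.329 − 1000 = -39.67 per mil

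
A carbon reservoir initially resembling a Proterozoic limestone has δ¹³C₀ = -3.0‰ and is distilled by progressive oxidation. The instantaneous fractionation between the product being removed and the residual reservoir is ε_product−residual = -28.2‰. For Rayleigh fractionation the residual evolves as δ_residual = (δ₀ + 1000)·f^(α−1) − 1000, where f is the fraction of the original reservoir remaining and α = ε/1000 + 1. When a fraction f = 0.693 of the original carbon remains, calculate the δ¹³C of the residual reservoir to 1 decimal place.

7.4‰

Rayleigh residual: δ_res = (δ₀ + 1000)·f^(α−1) − 1000
α = ε/1000 + 1 = 0.97180, so α − 1 = -0.02820
f^(α−1) = 0.693^(-0.02820) = 1.010395
δ_res = (-3.0 + 1000) × 1.010395 − 1000 = 1007.364 − 1000 = 7.36‰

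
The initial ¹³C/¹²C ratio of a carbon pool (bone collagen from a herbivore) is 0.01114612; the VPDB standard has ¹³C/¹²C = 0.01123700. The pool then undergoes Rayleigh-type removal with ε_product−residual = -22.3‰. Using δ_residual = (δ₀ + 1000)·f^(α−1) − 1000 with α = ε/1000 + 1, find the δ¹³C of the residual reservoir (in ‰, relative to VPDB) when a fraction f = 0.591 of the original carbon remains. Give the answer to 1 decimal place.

3.6‰

δ₀ = (0.01114612/0.01123700 − 1)×1000 = (0.991912 − 1)×1000 = -8.088‰
α − 1 = ε/1000 = -0.0223
f^(α−1) = 0.591^(-0.0223) = 1.011797
δ_res = (-8.088 + 1000) × 1.011797 − 1000 = 1003.615 − 1000 = 3.61‰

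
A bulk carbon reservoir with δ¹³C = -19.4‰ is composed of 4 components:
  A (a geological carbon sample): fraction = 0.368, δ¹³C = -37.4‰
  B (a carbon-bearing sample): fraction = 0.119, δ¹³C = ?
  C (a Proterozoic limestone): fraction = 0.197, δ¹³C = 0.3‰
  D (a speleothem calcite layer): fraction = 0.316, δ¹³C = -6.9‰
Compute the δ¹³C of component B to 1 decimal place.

Isotope mass balance: δ_bulk = Σ fᵢ·δᵢ.
-19.4 = 0.368×(-37.4) + 0.119×δ_B + 0.197×(0.3) + 0.316×(-6.9)
0.119·δ_B = -19.4 − (-15.884) = -3.515
δ_B = -3.515 / 0.119 = -29.54‰

-29.5‰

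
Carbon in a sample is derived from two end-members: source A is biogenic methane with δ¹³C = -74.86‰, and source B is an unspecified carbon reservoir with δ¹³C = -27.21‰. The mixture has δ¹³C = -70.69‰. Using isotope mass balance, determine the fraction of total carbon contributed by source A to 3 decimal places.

0.912

δ_mix = f_A·δ_A + (1 − f_A)·δ_B  ⇒  f_A = (δ_mix − δ_B)/(δ_A − δ_B)
f_A = (-70.69 − (-27.21)) / (-74.86 − (-27.21))
f_A = -43.48 / -47.65 = 0.9125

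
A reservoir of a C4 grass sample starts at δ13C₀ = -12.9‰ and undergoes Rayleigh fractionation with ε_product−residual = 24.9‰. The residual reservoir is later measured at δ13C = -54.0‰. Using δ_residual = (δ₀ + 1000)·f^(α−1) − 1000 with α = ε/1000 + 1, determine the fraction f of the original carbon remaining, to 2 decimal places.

0.18

α − 1 = ε/1000 = 0.0249
(δ_res + 1000)/(δ₀ + 1000) = (-54.0 + 1000)/(-12.9 + 1000) = 946.0/987.1 = 0.958363
f = 0.958363^(1/0.0249) = exp(ln(0.958363)/0.0249) = exp(-0.04253/0.0249)
f = exp(-1.7080) = 0.1812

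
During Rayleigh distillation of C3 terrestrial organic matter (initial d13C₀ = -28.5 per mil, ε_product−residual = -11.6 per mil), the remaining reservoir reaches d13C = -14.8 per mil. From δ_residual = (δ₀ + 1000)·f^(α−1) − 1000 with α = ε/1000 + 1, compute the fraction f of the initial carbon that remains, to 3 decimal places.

0.299

α − 1 = ε/1000 = -0.0116
(δ_res + 1000)/(δ₀ + 1000) = (-14.8 + 1000)/(-28.5 + 1000) = 985.2/971.5 = 1.014102
f = 1.014102^(1/-0.0116) = exp(ln(1.014102)/-0.0116) = exp(0.01400/-0.0116)
f = exp(-1.2072) = 0.2990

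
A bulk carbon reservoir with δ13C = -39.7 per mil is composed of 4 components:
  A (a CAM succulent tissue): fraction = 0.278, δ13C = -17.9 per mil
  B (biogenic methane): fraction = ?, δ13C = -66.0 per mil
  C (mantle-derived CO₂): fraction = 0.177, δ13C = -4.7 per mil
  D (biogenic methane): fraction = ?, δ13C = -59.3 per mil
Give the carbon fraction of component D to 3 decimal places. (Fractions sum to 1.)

0.310

Let f_D and f_B be the unknown fractions; fractions sum to 1 so f_D + f_B = 0.545.
Mass balance: Σ fᵢ·δᵢ = δ_bulk ⇒ f_D·(-59.3) + f_B·(-66.0) = -39.7 − (-5.808) = -33.892
Substitute f_B = 0.545 − f_D:
f_D·(-59.3 − -66.0) = -33.892 − 0.545×(-66.0) = 2.078
f_D = 2.078 / 6.7 = 0.3102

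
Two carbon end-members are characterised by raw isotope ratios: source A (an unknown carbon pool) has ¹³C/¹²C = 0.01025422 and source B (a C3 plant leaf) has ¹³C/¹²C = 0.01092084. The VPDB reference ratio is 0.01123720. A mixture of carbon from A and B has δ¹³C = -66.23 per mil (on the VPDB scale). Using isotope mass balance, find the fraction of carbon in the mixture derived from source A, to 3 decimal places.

δ_A = (0.01025422/0.01123720 − 1)×1000 = (0.912524 − 1)×1000 = -87.476 per mil
δ_B = (0.01092084/0.01123720 − 1)×1000 = (0.971847 − 1)×1000 = -28.153 per mil
f_A = (δ_mix − δ_B)/(δ_A − δ_B) = (-66.23 − (-28.153))/(-87.476 − (-28.153))
f_A = -38.077 / -59.323 = 0.6419

0.642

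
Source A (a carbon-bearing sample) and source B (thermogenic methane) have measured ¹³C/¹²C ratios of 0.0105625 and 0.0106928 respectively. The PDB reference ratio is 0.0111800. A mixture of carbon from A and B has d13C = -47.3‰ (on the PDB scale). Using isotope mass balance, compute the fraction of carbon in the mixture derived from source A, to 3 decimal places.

δ_A = (0.0105625/0.0111800 − 1)×1000 = (0.944767 − 1)×1000 = -55.233‰
δ_B = (0.0106928/0.0111800 − 1)×1000 = (0.956422 − 1)×1000 = -43.578‰
f_A = (δ_mix − δ_B)/(δ_A − δ_B) = (-47.3 − (-43.578))/(-55.233 − (-43.578))
f_A = -3.722 / -11.655 = 0.3194

0.319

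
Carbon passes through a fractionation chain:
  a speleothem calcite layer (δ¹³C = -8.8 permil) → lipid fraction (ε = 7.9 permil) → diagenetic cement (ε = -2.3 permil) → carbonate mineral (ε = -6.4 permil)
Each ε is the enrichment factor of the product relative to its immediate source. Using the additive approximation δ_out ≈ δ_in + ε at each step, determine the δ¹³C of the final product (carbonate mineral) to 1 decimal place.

step 1: δ ≈ -8.8 + (7.9) = -0.9 permil
step 2: δ ≈ -0.9 + (-2.3) = -3.2 permil
step 3: δ ≈ -3.2 + (-6.4) = -9.6 permil

-9.6 permil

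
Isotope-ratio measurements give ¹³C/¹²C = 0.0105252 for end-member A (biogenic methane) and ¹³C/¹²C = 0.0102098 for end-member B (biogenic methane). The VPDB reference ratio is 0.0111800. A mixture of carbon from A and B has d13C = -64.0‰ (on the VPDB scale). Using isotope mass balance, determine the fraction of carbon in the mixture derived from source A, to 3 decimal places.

0.807

δ_A = (0.0105252/0.0111800 − 1)×1000 = (0.941431 − 1)×1000 = -58.569‰
δ_B = (0.0102098/0.0111800 − 1)×1000 = (0.913220 − 1)×1000 = -86.780‰
f_A = (δ_mix − δ_B)/(δ_A − δ_B) = (-64.0 − (-86.780))/(-58.569 − (-86.780))
f_A = 22.780 / 28.211 = 0.8075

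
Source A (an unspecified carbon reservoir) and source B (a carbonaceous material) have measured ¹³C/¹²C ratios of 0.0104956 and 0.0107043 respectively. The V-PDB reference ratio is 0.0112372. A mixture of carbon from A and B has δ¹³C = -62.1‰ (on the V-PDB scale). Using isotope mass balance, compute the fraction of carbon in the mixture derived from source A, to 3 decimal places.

0.790

δ_A = (0.0104956/0.0112372 − 1)×1000 = (0.934005 − 1)×1000 = -65.995‰
δ_B = (0.0107043/0.0112372 − 1)×1000 = (0.952577 − 1)×1000 = -47.423‰
f_A = (δ_mix − δ_B)/(δ_A − δ_B) = (-62.1 − (-47.423))/(-65.995 − (-47.423))
f_A = -14.677 / -18.572 = 0.7903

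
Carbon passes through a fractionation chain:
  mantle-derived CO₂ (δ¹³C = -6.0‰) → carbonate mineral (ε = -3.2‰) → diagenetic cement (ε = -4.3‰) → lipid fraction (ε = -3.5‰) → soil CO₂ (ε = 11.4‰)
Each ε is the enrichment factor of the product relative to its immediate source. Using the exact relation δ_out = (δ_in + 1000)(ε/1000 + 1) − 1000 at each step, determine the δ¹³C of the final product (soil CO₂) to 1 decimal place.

step 1: δ = (-6.00 + 1000)·(-3.2/1000 + 1) − 1000 = -9.18‰
step 2: δ = (-9.18 + 1000)·(-4.3/1000 + 1) − 1000 = -13.44‰
step 3: δ = (-13.44 + 1000)·(-3.5/1000 + 1) − 1000 = -16.89‰
step 4: δ = (-16.89 + 1000)·(11.4/1000 + 1) − 1000 = -5.69‰

-5.7‰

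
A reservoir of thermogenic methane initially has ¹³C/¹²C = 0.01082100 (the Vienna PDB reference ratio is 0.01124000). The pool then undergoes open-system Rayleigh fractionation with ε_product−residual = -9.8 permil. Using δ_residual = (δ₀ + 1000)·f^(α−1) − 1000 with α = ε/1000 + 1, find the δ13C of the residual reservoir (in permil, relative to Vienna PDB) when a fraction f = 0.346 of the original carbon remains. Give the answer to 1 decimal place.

δ₀ = (0.01082100/0.01124000 − 1)×1000 = (0.962722 − 1)×1000 = -37.278 permil
α − 1 = ε/1000 = -0.0098
f^(α−1) = 0.346^(-0.0098) = 1.010455
δ_res = (-37.278 + 1000) × 1.010455 − 1000 = 972.788 − 1000 = -27.21 permil

-27.2 permil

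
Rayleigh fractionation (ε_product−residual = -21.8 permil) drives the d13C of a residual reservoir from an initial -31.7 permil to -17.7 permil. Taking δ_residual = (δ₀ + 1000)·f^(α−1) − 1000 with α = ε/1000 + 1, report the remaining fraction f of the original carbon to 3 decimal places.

0.518

α − 1 = ε/1000 = -0.0218
(δ_res + 1000)/(δ₀ + 1000) = (-17.7 + 1000)/(-31.7 + 1000) = 982.3/968.3 = 1.014458
f = 1.014458^(1/-0.0218) = exp(ln(1.014458)/-0.0218) = exp(0.01435/-0.0218)
f = exp(-0.6585) = 0.5176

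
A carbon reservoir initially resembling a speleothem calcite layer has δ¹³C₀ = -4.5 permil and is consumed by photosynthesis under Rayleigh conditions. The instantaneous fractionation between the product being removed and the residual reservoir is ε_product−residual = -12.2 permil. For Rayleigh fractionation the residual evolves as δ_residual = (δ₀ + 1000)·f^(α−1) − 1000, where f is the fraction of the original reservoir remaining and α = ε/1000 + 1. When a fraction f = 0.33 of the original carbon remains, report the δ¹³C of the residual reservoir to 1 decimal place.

Rayleigh residual: δ_res = (δ₀ + 1000)·f^(α−1) − 1000
α = ε/1000 + 1 = 0.98780, so α − 1 = -0.01220
f^(α−1) = 0.33^(-0.01220) = 1.013618
δ_res = (-4.5 + 1000) × 1.013618 − 1000 = 1009.056 − 1000 = 9.06 permil

9.1 permil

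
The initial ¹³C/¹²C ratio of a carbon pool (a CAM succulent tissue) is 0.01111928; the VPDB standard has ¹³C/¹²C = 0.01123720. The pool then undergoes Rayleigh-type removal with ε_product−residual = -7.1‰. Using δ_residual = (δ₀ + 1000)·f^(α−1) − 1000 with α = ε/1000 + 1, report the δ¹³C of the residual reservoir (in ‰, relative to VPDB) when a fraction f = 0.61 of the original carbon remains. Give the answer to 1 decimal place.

δ₀ = (0.01111928/0.01123720 − 1)×1000 = (0.989506 − 1)×1000 = -10.494‰
α − 1 = ε/1000 = -0.0071
f^(α−1) = 0.61^(-0.0071) = 1.003516
δ_res = (-10.494 + 1000) × 1.003516 − 1000 = 992.985 − 1000 = -7.01‰

-7.0‰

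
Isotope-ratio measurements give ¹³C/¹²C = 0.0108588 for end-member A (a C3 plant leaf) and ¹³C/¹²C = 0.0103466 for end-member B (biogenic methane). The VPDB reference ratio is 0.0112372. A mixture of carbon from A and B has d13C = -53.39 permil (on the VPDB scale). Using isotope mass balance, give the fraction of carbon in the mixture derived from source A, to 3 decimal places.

δ_A = (0.0108588/0.0112372 − 1)×1000 = (0.966326 − 1)×1000 = -33.674 permil
δ_B = (0.0103466/0.0112372 − 1)×1000 = (0.920745 − 1)×1000 = -79.255 permil
f_A = (δ_mix − δ_B)/(δ_A − δ_B) = (-53.39 − (-79.255))/(-33.674 − (-79.255))
f_A = 25.865 / 45.581 = 0.5674

0.567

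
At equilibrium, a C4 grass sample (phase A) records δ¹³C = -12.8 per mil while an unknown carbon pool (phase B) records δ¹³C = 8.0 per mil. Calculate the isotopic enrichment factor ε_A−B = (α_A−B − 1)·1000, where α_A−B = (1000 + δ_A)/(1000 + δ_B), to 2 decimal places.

-20.63 per mil

α_A−B = (1000 + -12.8) / (1000 + 8.0) = 987.2 / 1008.0 = 0.979365
ε_A−B = (0.979365 − 1) × 1000 = -20.635 per mil
(The approximation ε ≈ δ_A − δ_B would give -20.8 per mil.)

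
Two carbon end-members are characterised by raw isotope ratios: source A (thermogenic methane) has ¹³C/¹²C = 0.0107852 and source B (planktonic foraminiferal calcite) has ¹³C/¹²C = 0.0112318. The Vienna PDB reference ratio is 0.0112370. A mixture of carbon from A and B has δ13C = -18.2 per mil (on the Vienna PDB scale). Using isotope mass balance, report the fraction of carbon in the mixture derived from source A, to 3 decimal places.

0.446

δ_A = (0.0107852/0.0112370 − 1)×1000 = (0.959794 − 1)×1000 = -40.206 per mil
δ_B = (0.0112318/0.0112370 − 1)×1000 = (0.999537 − 1)×1000 = -0.463 per mil
f_A = (δ_mix − δ_B)/(δ_A − δ_B) = (-18.2 − (-0.463))/(-40.206 − (-0.463))
f_A = -17.737 / -39.744 = 0.4463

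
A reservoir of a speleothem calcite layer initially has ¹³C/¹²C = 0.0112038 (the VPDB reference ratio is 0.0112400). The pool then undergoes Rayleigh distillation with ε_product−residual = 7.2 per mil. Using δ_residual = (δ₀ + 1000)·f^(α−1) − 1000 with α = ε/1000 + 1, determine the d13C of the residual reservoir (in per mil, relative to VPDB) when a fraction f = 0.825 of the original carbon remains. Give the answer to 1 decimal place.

δ₀ = (0.0112038/0.0112400 − 1)×1000 = (0.996779 − 1)×1000 = -3.221 per mil
α − 1 = ε/1000 = 0.0072
f^(α−1) = 0.825^(0.0072) = 0.998616
δ_res = (-3.221 + 1000) × 0.998616 − 1000 = 995.400 − 1000 = -4.60 per mil

-4.6 per mil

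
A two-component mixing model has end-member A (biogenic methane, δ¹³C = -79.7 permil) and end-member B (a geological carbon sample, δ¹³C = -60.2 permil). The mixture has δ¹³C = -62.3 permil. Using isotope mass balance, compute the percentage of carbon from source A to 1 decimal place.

δ_mix = f_A·δ_A + (1 − f_A)·δ_B  ⇒  f_A = (δ_mix − δ_B)/(δ_A − δ_B)
f_A = (-62.3 − (-60.2)) / (-79.7 − (-60.2))
f_A = -2.1 / -19.5 = 0.1077

10.8%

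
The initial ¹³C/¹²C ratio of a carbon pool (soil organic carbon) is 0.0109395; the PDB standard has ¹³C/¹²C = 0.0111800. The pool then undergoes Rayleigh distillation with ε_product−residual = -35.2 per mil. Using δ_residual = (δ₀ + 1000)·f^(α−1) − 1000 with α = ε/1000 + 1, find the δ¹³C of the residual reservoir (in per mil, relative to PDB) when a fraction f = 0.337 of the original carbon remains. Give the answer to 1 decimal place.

16.7 per mil

δ₀ = (0.0109395/0.0111800 − 1)×1000 = (0.978488 − 1)×1000 = -21.512 per mil
α − 1 = ε/1000 = -0.0352
f^(α−1) = 0.337^(-0.0352) = 1.039028
δ_res = (-21.512 + 1000) × 1.039028 − 1000 = 1016.677 − 1000 = 16.68 per mil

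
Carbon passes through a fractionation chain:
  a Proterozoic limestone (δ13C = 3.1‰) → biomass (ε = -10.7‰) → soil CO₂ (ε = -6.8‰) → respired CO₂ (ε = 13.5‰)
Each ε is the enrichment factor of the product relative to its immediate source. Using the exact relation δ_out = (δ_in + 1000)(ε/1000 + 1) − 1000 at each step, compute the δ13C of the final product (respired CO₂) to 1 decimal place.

step 1: δ = (3.10 + 1000)·(-10.7/1000 + 1) − 1000 = -7.63‰
step 2: δ = (-7.63 + 1000)·(-6.8/1000 + 1) − 1000 = -14.38‰
step 3: δ = (-14.38 + 1000)·(13.5/1000 + 1) − 1000 = -1.08‰

-1.1‰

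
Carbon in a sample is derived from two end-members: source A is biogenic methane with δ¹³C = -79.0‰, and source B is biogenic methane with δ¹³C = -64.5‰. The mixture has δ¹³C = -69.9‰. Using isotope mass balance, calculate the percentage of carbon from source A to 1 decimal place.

δ_mix = f_A·δ_A + (1 − f_A)·δ_B  ⇒  f_A = (δ_mix − δ_B)/(δ_A − δ_B)
f_A = (-69.9 − (-64.5)) / (-79.0 − (-64.5))
f_A = -5.4 / -14.5 = 0.3724

37.2%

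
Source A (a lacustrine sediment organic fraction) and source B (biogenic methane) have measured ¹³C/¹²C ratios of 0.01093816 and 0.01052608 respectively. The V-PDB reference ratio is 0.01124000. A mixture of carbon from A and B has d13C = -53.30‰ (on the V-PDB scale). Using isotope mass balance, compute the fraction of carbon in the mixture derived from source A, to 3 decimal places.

0.279

δ_A = (0.01093816/0.01124000 − 1)×1000 = (0.973146 − 1)×1000 = -26.854‰
δ_B = (0.01052608/0.01124000 − 1)×1000 = (0.936484 − 1)×1000 = -63.516‰
f_A = (δ_mix − δ_B)/(δ_A − δ_B) = (-53.30 − (-63.516))/(-26.854 − (-63.516))
f_A = 10.216 / 36.662 = 0.2787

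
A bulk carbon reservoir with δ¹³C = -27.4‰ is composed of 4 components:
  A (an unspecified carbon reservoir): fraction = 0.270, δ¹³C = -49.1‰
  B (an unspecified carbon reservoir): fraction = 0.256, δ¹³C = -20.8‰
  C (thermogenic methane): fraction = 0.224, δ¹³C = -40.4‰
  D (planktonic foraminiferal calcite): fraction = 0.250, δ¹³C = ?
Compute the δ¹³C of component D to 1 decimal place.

Isotope mass balance: δ_bulk = Σ fᵢ·δᵢ.
-27.4 = 0.270×(-49.1) + 0.256×(-20.8) + 0.224×(-40.4) + 0.250×δ_D
0.250·δ_D = -27.4 − (-27.631) = 0.231
δ_D = 0.231 / 0.250 = 0.93‰

0.9‰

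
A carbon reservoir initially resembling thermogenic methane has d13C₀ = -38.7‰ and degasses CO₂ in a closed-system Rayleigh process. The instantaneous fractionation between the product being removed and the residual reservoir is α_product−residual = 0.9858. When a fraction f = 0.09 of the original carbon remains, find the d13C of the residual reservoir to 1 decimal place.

-5.3‰

Rayleigh residual: δ_res = (δ₀ + 1000)·f^(α−1) − 1000
α − 1 = -0.01420
f^(α−1) = 0.09^(-0.01420) = 1.034784
δ_res = (-38.7 + 1000) × 1.034784 − 1000 = 994.738 − 1000 = -5.26‰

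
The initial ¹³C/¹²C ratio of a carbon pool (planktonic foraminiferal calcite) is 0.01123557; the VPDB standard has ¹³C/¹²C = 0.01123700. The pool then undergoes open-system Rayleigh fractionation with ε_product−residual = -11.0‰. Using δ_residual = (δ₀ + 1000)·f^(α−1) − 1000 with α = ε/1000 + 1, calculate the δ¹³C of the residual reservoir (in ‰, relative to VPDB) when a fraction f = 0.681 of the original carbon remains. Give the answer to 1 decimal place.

4.1‰

δ₀ = (0.01123557/0.01123700 − 1)×1000 = (0.999873 − 1)×1000 = -0.127‰
α − 1 = ε/1000 = -0.0110
f^(α−1) = 0.681^(-0.0110) = 1.004235
δ_res = (-0.127 + 1000) × 1.004235 − 1000 = 1004.107 − 1000 = 4.11‰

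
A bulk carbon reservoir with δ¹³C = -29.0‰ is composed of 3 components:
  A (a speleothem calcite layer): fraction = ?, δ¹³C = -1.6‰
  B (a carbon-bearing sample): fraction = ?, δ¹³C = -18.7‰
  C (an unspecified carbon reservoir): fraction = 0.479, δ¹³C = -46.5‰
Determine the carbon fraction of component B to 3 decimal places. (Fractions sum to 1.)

0.345

Let f_B and f_A be the unknown fractions; fractions sum to 1 so f_B + f_A = 0.521.
Mass balance: Σ fᵢ·δᵢ = δ_bulk ⇒ f_B·(-18.7) + f_A·(-1.6) = -29.0 − (-22.273) = -6.727
Substitute f_A = 0.521 − f_B:
f_B·(-18.7 − -1.6) = -6.727 − 0.521×(-1.6) = -5.893
f_B = -5.893 / -17.1 = 0.3446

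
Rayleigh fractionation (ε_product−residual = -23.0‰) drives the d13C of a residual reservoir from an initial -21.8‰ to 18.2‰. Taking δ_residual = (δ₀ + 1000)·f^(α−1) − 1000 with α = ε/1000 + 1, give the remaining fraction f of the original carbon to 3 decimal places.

α − 1 = ε/1000 = -0.0230
(δ_res + 1000)/(δ₀ + 1000) = (18.2 + 1000)/(-21.8 + 1000) = 1018.2/978.2 = 1.040891
f = 1.040891^(1/-0.0230) = exp(ln(1.040891)/-0.0230) = exp(0.04008/-0.0230)
f = exp(-1.7425) = 0.1751

0.175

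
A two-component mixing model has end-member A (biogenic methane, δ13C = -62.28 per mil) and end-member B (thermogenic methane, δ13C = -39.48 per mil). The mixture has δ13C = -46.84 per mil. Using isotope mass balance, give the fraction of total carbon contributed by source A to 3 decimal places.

δ_mix = f_A·δ_A + (1 − f_A)·δ_B  ⇒  f_A = (δ_mix − δ_B)/(δ_A − δ_B)
f_A = (-46.84 − (-39.48)) / (-62.28 − (-39.48))
f_A = -7.36 / -22.80 = 0.3228

0.323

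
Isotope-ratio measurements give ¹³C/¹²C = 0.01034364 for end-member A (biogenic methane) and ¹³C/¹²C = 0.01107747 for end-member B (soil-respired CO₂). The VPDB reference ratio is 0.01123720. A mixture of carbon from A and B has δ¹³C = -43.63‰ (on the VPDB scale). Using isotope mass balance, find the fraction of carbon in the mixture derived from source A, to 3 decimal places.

δ_A = (0.01034364/0.01123720 − 1)×1000 = (0.920482 − 1)×1000 = -79.518‰
δ_B = (0.01107747/0.01123720 − 1)×1000 = (0.985786 − 1)×1000 = -14.214‰
f_A = (δ_mix − δ_B)/(δ_A − δ_B) = (-43.63 − (-14.214))/(-79.518 − (-14.214))
f_A = -29.416 / -65.304 = 0.4504

0.450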